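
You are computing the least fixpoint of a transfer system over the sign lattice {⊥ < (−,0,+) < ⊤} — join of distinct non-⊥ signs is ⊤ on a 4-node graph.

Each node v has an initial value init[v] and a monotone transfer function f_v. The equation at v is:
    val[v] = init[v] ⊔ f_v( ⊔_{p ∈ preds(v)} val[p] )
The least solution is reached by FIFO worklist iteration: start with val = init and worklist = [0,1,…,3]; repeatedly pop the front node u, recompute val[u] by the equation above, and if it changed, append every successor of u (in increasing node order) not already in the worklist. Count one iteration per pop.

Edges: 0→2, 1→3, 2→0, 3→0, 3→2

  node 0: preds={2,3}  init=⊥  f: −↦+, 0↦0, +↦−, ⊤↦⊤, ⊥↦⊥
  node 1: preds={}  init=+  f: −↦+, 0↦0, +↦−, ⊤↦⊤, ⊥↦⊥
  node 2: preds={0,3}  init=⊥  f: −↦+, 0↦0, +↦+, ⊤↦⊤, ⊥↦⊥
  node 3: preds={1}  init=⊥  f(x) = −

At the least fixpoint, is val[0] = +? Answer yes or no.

Iteration log — 8 steps:
  step 1. node 0  ⊔preds=⊥  new=⊥  stable
  step 2. node 1  ⊔preds=⊥  new=+  stable
  step 3. node 2  ⊔preds=⊥  new=⊥  stable
  step 4. node 3  ⊔preds=+  new=−  old=⊥  +wl: 0,2
  step 5. node 0  ⊔preds=−  new=+  old=⊥  +wl: 
  step 6. node 2  ⊔preds=⊤  new=⊤  old=⊥  +wl: 0
  step 7. node 0  ⊔preds=⊤  new=⊤  old=+  +wl: 2
  step 8. node 2  ⊔preds=⊤  new=⊤  stable

Least fixpoint reached:
  node 0: ⊤
  node 1: +
  node 2: ⊤
  node 3: −

no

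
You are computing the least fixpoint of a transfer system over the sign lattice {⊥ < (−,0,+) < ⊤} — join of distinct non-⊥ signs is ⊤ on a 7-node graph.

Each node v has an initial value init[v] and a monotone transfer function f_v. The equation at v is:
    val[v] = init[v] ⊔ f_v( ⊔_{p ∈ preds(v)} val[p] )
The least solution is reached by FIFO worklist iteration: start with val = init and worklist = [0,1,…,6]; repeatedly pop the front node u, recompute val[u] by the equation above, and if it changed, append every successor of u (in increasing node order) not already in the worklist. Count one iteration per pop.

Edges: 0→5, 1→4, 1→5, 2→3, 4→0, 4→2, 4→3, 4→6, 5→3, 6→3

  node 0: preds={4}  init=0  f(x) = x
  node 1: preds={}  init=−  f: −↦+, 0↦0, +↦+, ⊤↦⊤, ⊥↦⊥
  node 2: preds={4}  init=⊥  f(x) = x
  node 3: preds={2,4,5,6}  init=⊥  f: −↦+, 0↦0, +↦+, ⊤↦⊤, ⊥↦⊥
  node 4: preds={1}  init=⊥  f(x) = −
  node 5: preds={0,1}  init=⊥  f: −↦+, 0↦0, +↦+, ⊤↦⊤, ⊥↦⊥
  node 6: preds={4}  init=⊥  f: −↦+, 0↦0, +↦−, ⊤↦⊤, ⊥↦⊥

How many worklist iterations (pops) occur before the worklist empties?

Iteration log — 11 steps:
  step 1. node 0  ⊔preds=⊥  new=0  stable
  step 2. node 1  ⊔preds=⊥  new=−  stable
  step 3. node 2  ⊔preds=⊥  new=⊥  stable
  step 4. node 3  ⊔preds=⊥  new=⊥  stable
  step 5. node 4  ⊔preds=−  new=−  old=⊥  +wl: 0,2,3
  step 6. node 5  ⊔preds=⊤  new=⊤  old=⊥  +wl: 
  step 7. node 6  ⊔preds=−  new=+  old=⊥  +wl: 
  step 8. node 0  ⊔preds=−  new=⊤  old=0  +wl: 5
  step 9. node 2  ⊔preds=−  new=−  old=⊥  +wl: 
  step 10. node 3  ⊔preds=⊤  new=⊤  old=⊥  +wl: 
  step 11. node 5  ⊔preds=⊤  new=⊤  stable

Least fixpoint reached:
  node 0: ⊤
  node 1: −
  node 2: −
  node 3: ⊤
  node 4: −
  node 5: ⊤
  node 6: +

11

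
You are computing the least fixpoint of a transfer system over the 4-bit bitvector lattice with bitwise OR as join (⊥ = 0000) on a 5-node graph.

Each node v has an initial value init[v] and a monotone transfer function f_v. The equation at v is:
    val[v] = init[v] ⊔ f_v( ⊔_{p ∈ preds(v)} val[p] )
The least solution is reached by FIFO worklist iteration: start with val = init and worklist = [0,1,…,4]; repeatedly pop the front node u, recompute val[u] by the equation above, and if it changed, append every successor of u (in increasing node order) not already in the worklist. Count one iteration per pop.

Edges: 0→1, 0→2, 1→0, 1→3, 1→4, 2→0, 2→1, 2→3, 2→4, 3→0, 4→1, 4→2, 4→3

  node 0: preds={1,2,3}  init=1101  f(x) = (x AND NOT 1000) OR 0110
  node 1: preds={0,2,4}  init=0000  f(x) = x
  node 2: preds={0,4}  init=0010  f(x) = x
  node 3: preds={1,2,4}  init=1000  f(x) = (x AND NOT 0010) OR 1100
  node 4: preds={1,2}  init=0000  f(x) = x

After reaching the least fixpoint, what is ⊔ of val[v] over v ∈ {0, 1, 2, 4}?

Trace (9 dequeues):
  [1] u=0 | in 1010 | out 1111 | prev 1101 | push {}
  [2] u=1 | in 1111 | out 1111 | prev 0000 | push {0}
  [3] u=2 | in 1111 | out 1111 | prev 0010 | push {1}
  [4] u=3 | in 1111 | out 1101 | prev 1000 | push {}
  [5] u=4 | in 1111 | out 1111 | prev 0000 | push {2,3}
  [6] u=0 | in 1111 | out 1111 | ==
  [7] u=1 | in 1111 | out 1111 | ==
  [8] u=2 | in 1111 | out 1111 | ==
  [9] u=3 | in 1111 | out 1101 | ==

Converged values:
  [0] 1111
  [1] 1111
  [2] 1111
  [3] 1101
  [4] 1111

1111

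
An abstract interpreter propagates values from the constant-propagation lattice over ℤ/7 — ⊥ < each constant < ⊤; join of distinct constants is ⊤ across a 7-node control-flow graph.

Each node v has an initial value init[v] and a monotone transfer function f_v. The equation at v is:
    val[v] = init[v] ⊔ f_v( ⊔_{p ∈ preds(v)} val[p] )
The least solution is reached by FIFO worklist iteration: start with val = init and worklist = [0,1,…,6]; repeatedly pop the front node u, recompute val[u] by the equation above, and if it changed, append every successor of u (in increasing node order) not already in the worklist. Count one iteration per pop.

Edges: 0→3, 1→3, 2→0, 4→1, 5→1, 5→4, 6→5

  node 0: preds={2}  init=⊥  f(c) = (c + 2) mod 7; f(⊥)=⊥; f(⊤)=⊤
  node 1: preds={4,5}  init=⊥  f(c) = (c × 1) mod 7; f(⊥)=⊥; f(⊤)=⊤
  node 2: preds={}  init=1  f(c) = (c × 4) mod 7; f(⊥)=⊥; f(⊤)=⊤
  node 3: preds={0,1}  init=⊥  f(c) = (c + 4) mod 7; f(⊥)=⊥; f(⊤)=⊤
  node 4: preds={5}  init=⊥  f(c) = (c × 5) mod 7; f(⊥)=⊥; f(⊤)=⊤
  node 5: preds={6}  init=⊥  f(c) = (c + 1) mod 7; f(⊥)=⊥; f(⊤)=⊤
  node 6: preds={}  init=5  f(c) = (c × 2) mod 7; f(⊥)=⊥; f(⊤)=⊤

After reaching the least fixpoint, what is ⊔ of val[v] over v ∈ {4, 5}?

⊤

Iteration log — 12 steps:
  step 1. node 0  ⊔preds=1  new=3  old=⊥  +wl: 
  step 2. node 1  ⊔preds=⊥  new=⊥  stable
  step 3. node 2  ⊔preds=⊥  new=1  stable
  step 4. node 3  ⊔preds=3  new=0  old=⊥  +wl: 
  step 5. node 4  ⊔preds=⊥  new=⊥  stable
  step 6. node 5  ⊔preds=5  new=6  old=⊥  +wl: 1,4
  step 7. node 6  ⊔preds=⊥  new=5  stable
  step 8. node 1  ⊔preds=6  new=6  old=⊥  +wl: 3
  step 9. node 4  ⊔preds=6  new=2  old=⊥  +wl: 1
  step 10. node 3  ⊔preds=⊤  new=⊤  old=0  +wl: 
  step 11. node 1  ⊔preds=⊤  new=⊤  old=6  +wl: 3
  step 12. node 3  ⊔preds=⊤  new=⊤  stable

Least fixpoint reached:
  node 0: 3
  node 1: ⊤
  node 2: 1
  node 3: ⊤
  node 4: 2
  node 5: 6
  node 6: 5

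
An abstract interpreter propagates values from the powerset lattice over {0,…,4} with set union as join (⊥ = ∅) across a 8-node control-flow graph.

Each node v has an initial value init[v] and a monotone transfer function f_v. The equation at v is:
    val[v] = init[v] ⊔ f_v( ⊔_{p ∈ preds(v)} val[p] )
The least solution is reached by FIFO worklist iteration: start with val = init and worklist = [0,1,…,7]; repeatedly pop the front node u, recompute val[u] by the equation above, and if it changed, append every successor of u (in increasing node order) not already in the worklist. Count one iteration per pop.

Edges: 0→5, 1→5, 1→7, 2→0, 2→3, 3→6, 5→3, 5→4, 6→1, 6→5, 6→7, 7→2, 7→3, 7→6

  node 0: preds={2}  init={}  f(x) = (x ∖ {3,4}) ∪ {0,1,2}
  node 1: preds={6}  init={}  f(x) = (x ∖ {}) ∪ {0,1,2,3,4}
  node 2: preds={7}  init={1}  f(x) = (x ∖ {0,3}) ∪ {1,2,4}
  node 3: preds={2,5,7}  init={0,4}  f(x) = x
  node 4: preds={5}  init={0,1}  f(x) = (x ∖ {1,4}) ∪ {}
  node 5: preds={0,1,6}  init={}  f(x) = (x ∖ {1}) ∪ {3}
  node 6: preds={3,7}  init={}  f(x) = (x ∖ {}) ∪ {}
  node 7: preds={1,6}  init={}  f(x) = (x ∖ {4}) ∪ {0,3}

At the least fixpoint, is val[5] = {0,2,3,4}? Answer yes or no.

Worklist (18 pops):
  #1 pop 0: in={1} → {0,1,2} (was {}); enqueue []
  #2 pop 1: in={} → {0,1,2,3,4} (was {}); enqueue []
  #3 pop 2: in={} → {1,2,4} (was {1}); enqueue [0]
  #4 pop 3: in={1,2,4} → {0,1,2,4} (was {0,4}); enqueue []
  #5 pop 4: in={} → {0,1} (no change)
  #6 pop 5: in={0,1,2,3,4} → {0,2,3,4} (was {}); enqueue [3,4]
  #7 pop 6: in={0,1,2,4} → {0,1,2,4} (was {}); enqueue [1,5]
  #8 pop 7: in={0,1,2,3,4} → {0,1,2,3} (was {}); enqueue [2,6]
  #9 pop 0: in={1,2,4} → {0,1,2} (no change)
  #10 pop 3: in={0,1,2,3,4} → {0,1,2,3,4} (was {0,1,2,4}); enqueue []
  #11 pop 4: in={0,2,3,4} → {0,1,2,3} (was {0,1}); enqueue []
  #12 pop 1: in={0,1,2,4} → {0,1,2,3,4} (no change)
  #13 pop 5: in={0,1,2,3,4} → {0,2,3,4} (no change)
  #14 pop 2: in={0,1,2,3} → {1,2,4} (no change)
  #15 pop 6: in={0,1,2,3,4} → {0,1,2,3,4} (was {0,1,2,4}); enqueue [1,5,7]
  #16 pop 1: in={0,1,2,3,4} → {0,1,2,3,4} (no change)
  #17 pop 5: in={0,1,2,3,4} → {0,2,3,4} (no change)
  #18 pop 7: in={0,1,2,3,4} → {0,1,2,3} (no change)

Fixpoint:
  val[0] = {0,1,2}
  val[1] = {0,1,2,3,4}
  val[2] = {1,2,4}
  val[3] = {0,1,2,3,4}
  val[4] = {0,1,2,3}
  val[5] = {0,2,3,4}
  val[6] = {0,1,2,3,4}
  val[7] = {0,1,2,3}

yes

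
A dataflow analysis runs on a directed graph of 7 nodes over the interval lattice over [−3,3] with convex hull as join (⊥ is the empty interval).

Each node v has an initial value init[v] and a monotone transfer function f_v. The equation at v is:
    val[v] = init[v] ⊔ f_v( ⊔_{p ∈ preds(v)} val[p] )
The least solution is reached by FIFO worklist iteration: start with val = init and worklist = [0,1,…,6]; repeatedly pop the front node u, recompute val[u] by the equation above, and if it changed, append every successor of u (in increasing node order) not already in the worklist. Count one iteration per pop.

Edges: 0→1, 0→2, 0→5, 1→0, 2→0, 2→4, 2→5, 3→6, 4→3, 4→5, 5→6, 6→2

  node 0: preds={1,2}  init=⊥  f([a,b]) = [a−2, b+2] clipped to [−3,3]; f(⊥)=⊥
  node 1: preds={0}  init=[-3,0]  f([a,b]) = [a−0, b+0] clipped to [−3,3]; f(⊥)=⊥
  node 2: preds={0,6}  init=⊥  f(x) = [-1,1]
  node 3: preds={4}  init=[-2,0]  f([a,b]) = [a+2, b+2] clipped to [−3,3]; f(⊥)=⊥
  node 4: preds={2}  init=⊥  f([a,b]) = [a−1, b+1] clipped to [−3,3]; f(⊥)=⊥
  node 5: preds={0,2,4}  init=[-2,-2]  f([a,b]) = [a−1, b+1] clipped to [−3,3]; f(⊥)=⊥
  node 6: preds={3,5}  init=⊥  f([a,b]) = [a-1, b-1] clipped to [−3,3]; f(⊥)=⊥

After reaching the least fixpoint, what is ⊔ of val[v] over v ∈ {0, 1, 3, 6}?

[-3,3]

Worklist (14 pops):
  #1 pop 0: in=[-3,0] → [-3,2] (was ⊥); enqueue []
  #2 pop 1: in=[-3,2] → [-3,2] (was [-3,0]); enqueue [0]
  #3 pop 2: in=[-3,2] → [-1,1] (was ⊥); enqueue []
  #4 pop 3: in=⊥ → [-2,0] (no change)
  #5 pop 4: in=[-1,1] → [-2,2] (was ⊥); enqueue [3]
  #6 pop 5: in=[-3,2] → [-3,3] (was [-2,-2]); enqueue []
  #7 pop 6: in=[-3,3] → [-3,2] (was ⊥); enqueue [2]
  #8 pop 0: in=[-3,2] → [-3,3] (was [-3,2]); enqueue [1,5]
  #9 pop 3: in=[-2,2] → [-2,3] (was [-2,0]); enqueue [6]
  #10 pop 2: in=[-3,3] → [-1,1] (no change)
  #11 pop 1: in=[-3,3] → [-3,3] (was [-3,2]); enqueue [0]
  #12 pop 5: in=[-3,3] → [-3,3] (no change)
  #13 pop 6: in=[-3,3] → [-3,2] (no change)
  #14 pop 0: in=[-3,3] → [-3,3] (no change)

Fixpoint:
  val[0] = [-3,3]
  val[1] = [-3,3]
  val[2] = [-1,1]
  val[3] = [-2,3]
  val[4] = [-2,2]
  val[5] = [-3,3]
  val[6] = [-3,2]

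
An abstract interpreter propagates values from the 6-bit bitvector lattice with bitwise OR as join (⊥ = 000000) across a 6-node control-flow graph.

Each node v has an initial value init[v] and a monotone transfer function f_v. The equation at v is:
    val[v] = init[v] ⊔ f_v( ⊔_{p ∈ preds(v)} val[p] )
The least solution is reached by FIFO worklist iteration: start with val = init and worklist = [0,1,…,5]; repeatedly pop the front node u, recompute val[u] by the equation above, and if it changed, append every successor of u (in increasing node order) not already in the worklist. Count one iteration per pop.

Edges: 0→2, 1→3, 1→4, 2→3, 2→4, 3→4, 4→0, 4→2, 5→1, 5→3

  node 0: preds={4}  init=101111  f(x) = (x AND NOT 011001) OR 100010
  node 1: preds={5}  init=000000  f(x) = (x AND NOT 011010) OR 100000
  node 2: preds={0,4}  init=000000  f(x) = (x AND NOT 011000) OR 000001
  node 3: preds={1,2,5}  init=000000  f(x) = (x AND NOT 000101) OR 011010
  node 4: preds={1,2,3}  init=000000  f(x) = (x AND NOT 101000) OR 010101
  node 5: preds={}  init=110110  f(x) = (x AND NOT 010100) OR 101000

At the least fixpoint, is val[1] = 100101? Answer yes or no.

no

Trace (10 dequeues):
  [1] u=0 | in 000000 | out 101111 | ==
  [2] u=1 | in 110110 | out 100100 | prev 000000 | push {}
  [3] u=2 | in 101111 | out 100111 | prev 000000 | push {}
  [4] u=3 | in 110111 | out 111010 | prev 000000 | push {}
  [5] u=4 | in 111111 | out 010111 | prev 000000 | push {0,2}
  [6] u=5 | in 000000 | out 111110 | prev 110110 | push {1,3}
  [7] u=0 | in 010111 | out 101111 | ==
  [8] u=2 | in 111111 | out 100111 | ==
  [9] u=1 | in 111110 | out 100100 | ==
  [10] u=3 | in 111111 | out 111010 | ==

Converged values:
  [0] 101111
  [1] 100100
  [2] 100111
  [3] 111010
  [4] 010111
  [5] 111110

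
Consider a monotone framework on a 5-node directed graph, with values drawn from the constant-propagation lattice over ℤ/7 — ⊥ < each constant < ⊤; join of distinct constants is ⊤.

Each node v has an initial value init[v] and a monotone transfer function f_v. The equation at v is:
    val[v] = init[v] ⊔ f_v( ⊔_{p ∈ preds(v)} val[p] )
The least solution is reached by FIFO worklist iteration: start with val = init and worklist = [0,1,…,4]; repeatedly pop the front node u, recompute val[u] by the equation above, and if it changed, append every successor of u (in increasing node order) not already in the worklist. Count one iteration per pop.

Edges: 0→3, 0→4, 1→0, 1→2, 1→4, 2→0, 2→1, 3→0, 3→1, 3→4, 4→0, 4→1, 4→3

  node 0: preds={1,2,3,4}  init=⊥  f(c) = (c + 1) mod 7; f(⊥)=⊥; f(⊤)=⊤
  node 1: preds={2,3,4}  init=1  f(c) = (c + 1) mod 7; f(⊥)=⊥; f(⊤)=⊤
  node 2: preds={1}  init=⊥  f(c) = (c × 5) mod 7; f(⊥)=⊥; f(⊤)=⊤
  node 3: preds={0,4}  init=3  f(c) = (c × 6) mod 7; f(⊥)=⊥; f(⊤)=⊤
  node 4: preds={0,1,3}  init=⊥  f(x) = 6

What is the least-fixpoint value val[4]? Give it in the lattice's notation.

Worklist (8 pops):
  #1 pop 0: in=⊤ → ⊤ (was ⊥); enqueue []
  #2 pop 1: in=3 → ⊤ (was 1); enqueue [0]
  #3 pop 2: in=⊤ → ⊤ (was ⊥); enqueue [1]
  #4 pop 3: in=⊤ → ⊤ (was 3); enqueue []
  #5 pop 4: in=⊤ → 6 (was ⊥); enqueue [3]
  #6 pop 0: in=⊤ → ⊤ (no change)
  #7 pop 1: in=⊤ → ⊤ (no change)
  #8 pop 3: in=⊤ → ⊤ (no change)

Fixpoint:
  val[0] = ⊤
  val[1] = ⊤
  val[2] = ⊤
  val[3] = ⊤
  val[4] = 6

6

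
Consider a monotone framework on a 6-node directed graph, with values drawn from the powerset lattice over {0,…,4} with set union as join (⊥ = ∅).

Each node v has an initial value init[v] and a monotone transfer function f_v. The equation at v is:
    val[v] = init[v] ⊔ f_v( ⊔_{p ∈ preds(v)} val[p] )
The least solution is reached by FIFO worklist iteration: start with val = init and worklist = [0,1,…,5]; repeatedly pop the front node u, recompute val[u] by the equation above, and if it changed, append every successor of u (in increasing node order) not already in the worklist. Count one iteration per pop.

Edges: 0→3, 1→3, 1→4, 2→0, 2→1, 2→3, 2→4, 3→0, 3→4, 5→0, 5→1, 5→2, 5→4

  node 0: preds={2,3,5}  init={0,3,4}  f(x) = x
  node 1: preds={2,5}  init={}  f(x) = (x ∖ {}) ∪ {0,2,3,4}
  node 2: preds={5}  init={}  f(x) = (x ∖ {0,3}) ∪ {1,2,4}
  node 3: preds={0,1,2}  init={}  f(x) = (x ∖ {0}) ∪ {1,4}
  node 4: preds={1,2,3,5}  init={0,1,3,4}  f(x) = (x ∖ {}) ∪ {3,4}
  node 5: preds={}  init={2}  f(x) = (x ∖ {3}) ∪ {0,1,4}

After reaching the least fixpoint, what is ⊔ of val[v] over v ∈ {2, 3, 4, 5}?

Worklist (11 pops):
  #1 pop 0: in={2} → {0,2,3,4} (was {0,3,4}); enqueue []
  #2 pop 1: in={2} → {0,2,3,4} (was {}); enqueue []
  #3 pop 2: in={2} → {1,2,4} (was {}); enqueue [0,1]
  #4 pop 3: in={0,1,2,3,4} → {1,2,3,4} (was {}); enqueue []
  #5 pop 4: in={0,1,2,3,4} → {0,1,2,3,4} (was {0,1,3,4}); enqueue []
  #6 pop 5: in={} → {0,1,2,4} (was {2}); enqueue [2,4]
  #7 pop 0: in={0,1,2,3,4} → {0,1,2,3,4} (was {0,2,3,4}); enqueue [3]
  #8 pop 1: in={0,1,2,4} → {0,1,2,3,4} (was {0,2,3,4}); enqueue []
  #9 pop 2: in={0,1,2,4} → {1,2,4} (no change)
  #10 pop 4: in={0,1,2,3,4} → {0,1,2,3,4} (no change)
  #11 pop 3: in={0,1,2,3,4} → {1,2,3,4} (no change)

Fixpoint:
  val[0] = {0,1,2,3,4}
  val[1] = {0,1,2,3,4}
  val[2] = {1,2,4}
  val[3] = {1,2,3,4}
  val[4] = {0,1,2,3,4}
  val[5] = {0,1,2,4}

{0,1,2,3,4}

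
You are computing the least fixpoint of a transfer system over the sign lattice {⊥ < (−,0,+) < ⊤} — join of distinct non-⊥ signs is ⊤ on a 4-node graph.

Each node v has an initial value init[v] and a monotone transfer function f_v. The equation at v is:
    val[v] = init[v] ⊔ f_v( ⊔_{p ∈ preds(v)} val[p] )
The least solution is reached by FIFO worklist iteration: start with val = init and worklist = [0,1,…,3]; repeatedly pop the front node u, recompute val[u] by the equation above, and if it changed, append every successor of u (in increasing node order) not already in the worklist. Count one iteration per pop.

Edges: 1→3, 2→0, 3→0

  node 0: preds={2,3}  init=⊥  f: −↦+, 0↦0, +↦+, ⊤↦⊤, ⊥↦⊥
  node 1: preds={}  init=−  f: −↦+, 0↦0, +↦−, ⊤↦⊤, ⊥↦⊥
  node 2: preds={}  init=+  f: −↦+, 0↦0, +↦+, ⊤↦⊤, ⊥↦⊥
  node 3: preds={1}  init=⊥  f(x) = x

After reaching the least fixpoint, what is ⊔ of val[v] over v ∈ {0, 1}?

Worklist (5 pops):
  #1 pop 0: in=+ → + (was ⊥); enqueue []
  #2 pop 1: in=⊥ → − (no change)
  #3 pop 2: in=⊥ → + (no change)
  #4 pop 3: in=− → − (was ⊥); enqueue [0]
  #5 pop 0: in=⊤ → ⊤ (was +); enqueue []

Fixpoint:
  val[0] = ⊤
  val[1] = −
  val[2] = +
  val[3] = −

⊤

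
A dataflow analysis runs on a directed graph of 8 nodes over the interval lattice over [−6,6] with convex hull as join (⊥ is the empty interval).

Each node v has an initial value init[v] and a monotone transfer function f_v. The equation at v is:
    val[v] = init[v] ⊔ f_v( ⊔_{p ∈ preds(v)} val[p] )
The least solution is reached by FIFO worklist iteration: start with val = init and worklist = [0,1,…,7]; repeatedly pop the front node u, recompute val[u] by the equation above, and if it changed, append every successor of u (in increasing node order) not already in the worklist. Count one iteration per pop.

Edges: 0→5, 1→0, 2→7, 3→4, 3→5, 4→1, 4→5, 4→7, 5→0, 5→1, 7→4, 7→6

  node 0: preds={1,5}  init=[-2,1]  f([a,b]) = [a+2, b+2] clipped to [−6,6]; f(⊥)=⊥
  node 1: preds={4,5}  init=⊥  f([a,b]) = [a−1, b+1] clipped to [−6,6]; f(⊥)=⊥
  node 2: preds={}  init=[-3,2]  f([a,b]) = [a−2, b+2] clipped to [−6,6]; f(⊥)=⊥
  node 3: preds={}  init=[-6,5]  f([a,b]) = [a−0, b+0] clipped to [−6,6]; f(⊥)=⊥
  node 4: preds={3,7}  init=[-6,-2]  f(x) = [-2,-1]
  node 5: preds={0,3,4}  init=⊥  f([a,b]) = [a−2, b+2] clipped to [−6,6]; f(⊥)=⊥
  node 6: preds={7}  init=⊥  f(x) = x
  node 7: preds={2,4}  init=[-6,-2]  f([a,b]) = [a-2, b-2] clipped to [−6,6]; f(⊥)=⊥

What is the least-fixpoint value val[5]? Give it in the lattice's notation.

[-6,6]

Trace (14 dequeues):
  [1] u=0 | in ⊥ | out [-2,1] | ==
  [2] u=1 | in [-6,-2] | out [-6,-1] | prev ⊥ | push {0}
  [3] u=2 | in ⊥ | out [-3,2] | ==
  [4] u=3 | in ⊥ | out [-6,5] | ==
  [5] u=4 | in [-6,5] | out [-6,-1] | prev [-6,-2] | push {1}
  [6] u=5 | in [-6,5] | out [-6,6] | prev ⊥ | push {}
  [7] u=6 | in [-6,-2] | out [-6,-2] | prev ⊥ | push {}
  [8] u=7 | in [-6,2] | out [-6,0] | prev [-6,-2] | push {4,6}
  [9] u=0 | in [-6,6] | out [-4,6] | prev [-2,1] | push {5}
  [10] u=1 | in [-6,6] | out [-6,6] | prev [-6,-1] | push {0}
  [11] u=4 | in [-6,5] | out [-6,-1] | ==
  [12] u=6 | in [-6,0] | out [-6,0] | prev [-6,-2] | push {}
  [13] u=5 | in [-6,6] | out [-6,6] | ==
  [14] u=0 | in [-6,6] | out [-4,6] | ==

Converged values:
  [0] [-4,6]
  [1] [-6,6]
  [2] [-3,2]
  [3] [-6,5]
  [4] [-6,-1]
  [5] [-6,6]
  [6] [-6,0]
  [7] [-6,0]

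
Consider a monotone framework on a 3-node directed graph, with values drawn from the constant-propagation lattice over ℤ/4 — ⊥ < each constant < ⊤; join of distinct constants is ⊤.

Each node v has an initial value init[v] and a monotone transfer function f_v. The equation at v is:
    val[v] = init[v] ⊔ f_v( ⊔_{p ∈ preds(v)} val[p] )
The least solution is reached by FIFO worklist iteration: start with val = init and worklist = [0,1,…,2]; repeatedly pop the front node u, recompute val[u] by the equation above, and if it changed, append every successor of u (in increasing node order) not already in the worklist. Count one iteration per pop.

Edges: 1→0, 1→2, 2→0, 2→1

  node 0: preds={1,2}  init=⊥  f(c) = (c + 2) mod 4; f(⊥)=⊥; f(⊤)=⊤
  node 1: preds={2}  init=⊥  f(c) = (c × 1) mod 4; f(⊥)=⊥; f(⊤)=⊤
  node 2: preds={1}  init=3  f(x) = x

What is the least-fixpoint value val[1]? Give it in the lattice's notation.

Trace (4 dequeues):
  [1] u=0 | in 3 | out 1 | prev ⊥ | push {}
  [2] u=1 | in 3 | out 3 | prev ⊥ | push {0}
  [3] u=2 | in 3 | out 3 | ==
  [4] u=0 | in 3 | out 1 | ==

Converged values:
  [0] 1
  [1] 3
  [2] 3

3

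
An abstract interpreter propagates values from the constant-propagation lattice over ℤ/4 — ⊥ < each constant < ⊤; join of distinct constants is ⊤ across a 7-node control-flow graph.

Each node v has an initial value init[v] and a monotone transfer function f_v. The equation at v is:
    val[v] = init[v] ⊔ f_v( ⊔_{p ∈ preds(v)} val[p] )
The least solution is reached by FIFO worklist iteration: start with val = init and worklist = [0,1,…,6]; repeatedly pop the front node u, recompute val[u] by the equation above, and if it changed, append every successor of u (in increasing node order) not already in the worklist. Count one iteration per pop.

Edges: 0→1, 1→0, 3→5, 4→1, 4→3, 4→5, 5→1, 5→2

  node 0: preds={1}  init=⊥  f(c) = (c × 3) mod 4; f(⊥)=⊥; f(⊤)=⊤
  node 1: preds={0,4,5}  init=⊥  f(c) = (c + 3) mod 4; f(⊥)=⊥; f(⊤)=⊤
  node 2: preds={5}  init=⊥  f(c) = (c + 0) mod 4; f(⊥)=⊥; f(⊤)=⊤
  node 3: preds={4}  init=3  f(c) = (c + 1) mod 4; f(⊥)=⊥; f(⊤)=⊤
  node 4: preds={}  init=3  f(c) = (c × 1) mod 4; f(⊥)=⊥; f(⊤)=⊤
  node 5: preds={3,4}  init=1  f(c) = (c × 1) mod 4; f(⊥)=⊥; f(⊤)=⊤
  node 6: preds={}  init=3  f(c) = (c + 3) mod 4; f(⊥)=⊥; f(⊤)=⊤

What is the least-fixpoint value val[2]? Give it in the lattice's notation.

Trace (10 dequeues):
  [1] u=0 | in ⊥ | out ⊥ | ==
  [2] u=1 | in ⊤ | out ⊤ | prev ⊥ | push {0}
  [3] u=2 | in 1 | out 1 | prev ⊥ | push {}
  [4] u=3 | in 3 | out ⊤ | prev 3 | push {}
  [5] u=4 | in ⊥ | out 3 | ==
  [6] u=5 | in ⊤ | out ⊤ | prev 1 | push {1,2}
  [7] u=6 | in ⊥ | out 3 | ==
  [8] u=0 | in ⊤ | out ⊤ | prev ⊥ | push {}
  [9] u=1 | in ⊤ | out ⊤ | ==
  [10] u=2 | in ⊤ | out ⊤ | prev 1 | push {}

Converged values:
  [0] ⊤
  [1] ⊤
  [2] ⊤
  [3] ⊤
  [4] 3
  [5] ⊤
  [6] 3

⊤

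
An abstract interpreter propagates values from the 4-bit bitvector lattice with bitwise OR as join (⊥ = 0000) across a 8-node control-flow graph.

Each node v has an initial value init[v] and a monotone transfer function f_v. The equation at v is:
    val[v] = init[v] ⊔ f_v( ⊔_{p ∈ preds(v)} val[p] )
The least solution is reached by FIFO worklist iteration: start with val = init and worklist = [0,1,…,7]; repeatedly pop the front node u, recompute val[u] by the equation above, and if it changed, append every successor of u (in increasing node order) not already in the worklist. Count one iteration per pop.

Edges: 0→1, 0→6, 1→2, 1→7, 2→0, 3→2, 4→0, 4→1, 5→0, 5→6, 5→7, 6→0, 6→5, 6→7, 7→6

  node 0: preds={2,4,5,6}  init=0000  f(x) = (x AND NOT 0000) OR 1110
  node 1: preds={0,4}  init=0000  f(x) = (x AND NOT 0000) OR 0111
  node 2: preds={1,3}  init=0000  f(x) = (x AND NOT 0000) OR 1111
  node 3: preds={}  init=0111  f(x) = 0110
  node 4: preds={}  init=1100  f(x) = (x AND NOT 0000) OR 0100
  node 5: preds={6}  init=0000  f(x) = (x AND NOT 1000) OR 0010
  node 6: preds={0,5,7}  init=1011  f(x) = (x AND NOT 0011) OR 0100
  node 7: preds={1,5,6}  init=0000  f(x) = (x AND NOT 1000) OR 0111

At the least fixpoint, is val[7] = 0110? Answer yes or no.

Worklist (13 pops):
  #1 pop 0: in=1111 → 1111 (was 0000); enqueue []
  #2 pop 1: in=1111 → 1111 (was 0000); enqueue []
  #3 pop 2: in=1111 → 1111 (was 0000); enqueue [0]
  #4 pop 3: in=0000 → 0111 (no change)
  #5 pop 4: in=0000 → 1100 (no change)
  #6 pop 5: in=1011 → 0011 (was 0000); enqueue []
  #7 pop 6: in=1111 → 1111 (was 1011); enqueue [5]
  #8 pop 7: in=1111 → 0111 (was 0000); enqueue [6]
  #9 pop 0: in=1111 → 1111 (no change)
  #10 pop 5: in=1111 → 0111 (was 0011); enqueue [0,7]
  #11 pop 6: in=1111 → 1111 (no change)
  #12 pop 0: in=1111 → 1111 (no change)
  #13 pop 7: in=1111 → 0111 (no change)

Fixpoint:
  val[0] = 1111
  val[1] = 1111
  val[2] = 1111
  val[3] = 0111
  val[4] = 1100
  val[5] = 0111
  val[6] = 1111
  val[7] = 0111

no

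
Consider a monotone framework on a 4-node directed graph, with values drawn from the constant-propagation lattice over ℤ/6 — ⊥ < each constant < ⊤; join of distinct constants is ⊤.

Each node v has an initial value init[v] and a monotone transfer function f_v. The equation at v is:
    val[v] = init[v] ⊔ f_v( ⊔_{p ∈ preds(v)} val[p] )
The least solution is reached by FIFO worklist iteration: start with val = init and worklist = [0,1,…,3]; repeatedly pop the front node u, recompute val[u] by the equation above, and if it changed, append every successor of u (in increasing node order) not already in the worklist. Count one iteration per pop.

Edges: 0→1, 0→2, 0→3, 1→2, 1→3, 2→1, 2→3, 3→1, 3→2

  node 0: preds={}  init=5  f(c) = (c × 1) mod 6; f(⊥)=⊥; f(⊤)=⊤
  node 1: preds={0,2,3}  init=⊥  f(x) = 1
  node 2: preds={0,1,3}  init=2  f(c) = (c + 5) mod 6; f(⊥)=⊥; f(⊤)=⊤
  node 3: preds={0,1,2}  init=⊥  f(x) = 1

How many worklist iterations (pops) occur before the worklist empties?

6

Iteration log — 6 steps:
  step 1. node 0  ⊔preds=⊥  new=5  stable
  step 2. node 1  ⊔preds=⊤  new=1  old=⊥  +wl: 
  step 3. node 2  ⊔preds=⊤  new=⊤  old=2  +wl: 1
  step 4. node 3  ⊔preds=⊤  new=1  old=⊥  +wl: 2
  step 5. node 1  ⊔preds=⊤  new=1  stable
  step 6. node 2  ⊔preds=⊤  new=⊤  stable

Least fixpoint reached:
  node 0: 5
  node 1: 1
  node 2: ⊤
  node 3: 1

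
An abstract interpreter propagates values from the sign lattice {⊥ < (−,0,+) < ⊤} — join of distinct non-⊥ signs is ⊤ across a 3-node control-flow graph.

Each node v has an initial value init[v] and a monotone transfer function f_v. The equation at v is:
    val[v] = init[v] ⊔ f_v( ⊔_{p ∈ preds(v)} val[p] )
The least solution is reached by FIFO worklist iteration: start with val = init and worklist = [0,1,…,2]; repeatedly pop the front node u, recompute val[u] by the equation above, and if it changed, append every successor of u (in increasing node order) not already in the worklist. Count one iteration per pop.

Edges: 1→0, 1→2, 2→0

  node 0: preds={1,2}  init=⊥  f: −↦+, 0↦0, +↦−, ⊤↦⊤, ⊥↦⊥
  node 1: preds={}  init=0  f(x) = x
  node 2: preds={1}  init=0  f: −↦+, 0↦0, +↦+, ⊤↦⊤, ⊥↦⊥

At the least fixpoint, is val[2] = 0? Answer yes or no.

yes

Worklist (3 pops):
  #1 pop 0: in=0 → 0 (was ⊥); enqueue []
  #2 pop 1: in=⊥ → 0 (no change)
  #3 pop 2: in=0 → 0 (no change)

Fixpoint:
  val[0] = 0
  val[1] = 0
  val[2] = 0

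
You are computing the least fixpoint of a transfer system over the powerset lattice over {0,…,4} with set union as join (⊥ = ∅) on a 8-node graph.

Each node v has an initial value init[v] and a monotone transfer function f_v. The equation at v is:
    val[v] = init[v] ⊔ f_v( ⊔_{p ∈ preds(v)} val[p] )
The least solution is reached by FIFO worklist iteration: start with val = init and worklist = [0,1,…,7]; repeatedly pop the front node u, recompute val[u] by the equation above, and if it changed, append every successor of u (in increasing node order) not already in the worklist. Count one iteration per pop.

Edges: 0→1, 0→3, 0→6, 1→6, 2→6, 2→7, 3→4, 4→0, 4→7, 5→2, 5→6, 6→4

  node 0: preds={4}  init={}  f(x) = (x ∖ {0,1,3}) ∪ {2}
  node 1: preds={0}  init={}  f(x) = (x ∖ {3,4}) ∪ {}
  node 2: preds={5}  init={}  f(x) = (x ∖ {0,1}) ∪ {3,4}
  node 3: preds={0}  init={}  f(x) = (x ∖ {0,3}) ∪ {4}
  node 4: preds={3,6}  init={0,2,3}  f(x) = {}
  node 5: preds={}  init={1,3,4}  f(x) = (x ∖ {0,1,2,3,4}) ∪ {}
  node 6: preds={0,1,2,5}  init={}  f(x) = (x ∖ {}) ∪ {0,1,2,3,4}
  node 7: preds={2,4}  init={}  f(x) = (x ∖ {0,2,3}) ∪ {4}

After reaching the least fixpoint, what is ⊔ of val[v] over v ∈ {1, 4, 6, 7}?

Trace (9 dequeues):
  [1] u=0 | in {0,2,3} | out {2} | prev {} | push {}
  [2] u=1 | in {2} | out {2} | prev {} | push {}
  [3] u=2 | in {1,3,4} | out {3,4} | prev {} | push {}
  [4] u=3 | in {2} | out {2,4} | prev {} | push {}
  [5] u=4 | in {2,4} | out {0,2,3} | ==
  [6] u=5 | in {} | out {1,3,4} | ==
  [7] u=6 | in {1,2,3,4} | out {0,1,2,3,4} | prev {} | push {4}
  [8] u=7 | in {0,2,3,4} | out {4} | prev {} | push {}
  [9] u=4 | in {0,1,2,3,4} | out {0,2,3} | ==

Converged values:
  [0] {2}
  [1] {2}
  [2] {3,4}
  [3] {2,4}
  [4] {0,2,3}
  [5] {1,3,4}
  [6] {0,1,2,3,4}
  [7] {4}

{0,1,2,3,4}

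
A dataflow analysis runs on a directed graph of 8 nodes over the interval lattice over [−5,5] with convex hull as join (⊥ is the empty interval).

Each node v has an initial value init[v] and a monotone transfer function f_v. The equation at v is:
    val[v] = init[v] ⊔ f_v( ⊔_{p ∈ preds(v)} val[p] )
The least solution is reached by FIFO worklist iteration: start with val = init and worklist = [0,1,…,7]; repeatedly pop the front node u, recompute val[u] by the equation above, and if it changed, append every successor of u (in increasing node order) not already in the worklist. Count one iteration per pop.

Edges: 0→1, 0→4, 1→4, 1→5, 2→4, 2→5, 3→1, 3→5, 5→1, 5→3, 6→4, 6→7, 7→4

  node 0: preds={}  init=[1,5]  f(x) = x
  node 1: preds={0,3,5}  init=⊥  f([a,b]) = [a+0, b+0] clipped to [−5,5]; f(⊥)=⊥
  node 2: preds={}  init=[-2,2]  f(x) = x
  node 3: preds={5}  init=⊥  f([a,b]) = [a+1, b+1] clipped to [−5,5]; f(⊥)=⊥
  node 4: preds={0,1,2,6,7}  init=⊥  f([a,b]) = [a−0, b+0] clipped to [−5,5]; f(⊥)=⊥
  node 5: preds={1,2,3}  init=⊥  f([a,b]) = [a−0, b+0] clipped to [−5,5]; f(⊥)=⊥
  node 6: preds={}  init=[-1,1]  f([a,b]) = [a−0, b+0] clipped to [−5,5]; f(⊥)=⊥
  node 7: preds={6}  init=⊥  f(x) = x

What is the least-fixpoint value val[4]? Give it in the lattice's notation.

[-2,5]

Iteration log — 13 steps:
  step 1. node 0  ⊔preds=⊥  new=[1,5]  stable
  step 2. node 1  ⊔preds=[1,5]  new=[1,5]  old=⊥  +wl: 
  step 3. node 2  ⊔preds=⊥  new=[-2,2]  stable
  step 4. node 3  ⊔preds=⊥  new=⊥  stable
  step 5. node 4  ⊔preds=[-2,5]  new=[-2,5]  old=⊥  +wl: 
  step 6. node 5  ⊔preds=[-2,5]  new=[-2,5]  old=⊥  +wl: 1,3
  step 7. node 6  ⊔preds=⊥  new=[-1,1]  stable
  step 8. node 7  ⊔preds=[-1,1]  new=[-1,1]  old=⊥  +wl: 4
  step 9. node 1  ⊔preds=[-2,5]  new=[-2,5]  old=[1,5]  +wl: 5
  step 10. node 3  ⊔preds=[-2,5]  new=[-1,5]  old=⊥  +wl: 1
  step 11. node 4  ⊔preds=[-2,5]  new=[-2,5]  stable
  step 12. node 5  ⊔preds=[-2,5]  new=[-2,5]  stable
  step 13. node 1  ⊔preds=[-2,5]  new=[-2,5]  stable

Least fixpoint reached:
  node 0: [1,5]
  node 1: [-2,5]
  node 2: [-2,2]
  node 3: [-1,5]
  node 4: [-2,5]
  node 5: [-2,5]
  node 6: [-1,1]
  node 7: [-1,1]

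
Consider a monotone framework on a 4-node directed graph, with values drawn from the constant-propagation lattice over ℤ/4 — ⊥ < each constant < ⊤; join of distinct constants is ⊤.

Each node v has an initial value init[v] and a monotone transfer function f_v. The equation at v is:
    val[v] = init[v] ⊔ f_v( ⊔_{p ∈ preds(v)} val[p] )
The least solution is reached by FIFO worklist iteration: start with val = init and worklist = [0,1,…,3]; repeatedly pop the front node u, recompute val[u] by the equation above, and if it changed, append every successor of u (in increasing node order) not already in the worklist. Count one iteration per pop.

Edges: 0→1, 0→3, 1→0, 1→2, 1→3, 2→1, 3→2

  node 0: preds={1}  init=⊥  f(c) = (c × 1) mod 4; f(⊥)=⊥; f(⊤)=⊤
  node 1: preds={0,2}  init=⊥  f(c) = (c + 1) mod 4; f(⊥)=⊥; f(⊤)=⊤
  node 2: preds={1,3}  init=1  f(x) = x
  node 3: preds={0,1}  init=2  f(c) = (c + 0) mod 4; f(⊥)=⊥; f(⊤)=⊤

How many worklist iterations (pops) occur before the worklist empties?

Trace (11 dequeues):
  [1] u=0 | in ⊥ | out ⊥ | ==
  [2] u=1 | in 1 | out 2 | prev ⊥ | push {0}
  [3] u=2 | in 2 | out ⊤ | prev 1 | push {1}
  [4] u=3 | in 2 | out 2 | ==
  [5] u=0 | in 2 | out 2 | prev ⊥ | push {3}
  [6] u=1 | in ⊤ | out ⊤ | prev 2 | push {0,2}
  [7] u=3 | in ⊤ | out ⊤ | prev 2 | push {}
  [8] u=0 | in ⊤ | out ⊤ | prev 2 | push {1,3}
  [9] u=2 | in ⊤ | out ⊤ | ==
  [10] u=1 | in ⊤ | out ⊤ | ==
  [11] u=3 | in ⊤ | out ⊤ | ==

Converged values:
  [0] ⊤
  [1] ⊤
  [2] ⊤
  [3] ⊤

11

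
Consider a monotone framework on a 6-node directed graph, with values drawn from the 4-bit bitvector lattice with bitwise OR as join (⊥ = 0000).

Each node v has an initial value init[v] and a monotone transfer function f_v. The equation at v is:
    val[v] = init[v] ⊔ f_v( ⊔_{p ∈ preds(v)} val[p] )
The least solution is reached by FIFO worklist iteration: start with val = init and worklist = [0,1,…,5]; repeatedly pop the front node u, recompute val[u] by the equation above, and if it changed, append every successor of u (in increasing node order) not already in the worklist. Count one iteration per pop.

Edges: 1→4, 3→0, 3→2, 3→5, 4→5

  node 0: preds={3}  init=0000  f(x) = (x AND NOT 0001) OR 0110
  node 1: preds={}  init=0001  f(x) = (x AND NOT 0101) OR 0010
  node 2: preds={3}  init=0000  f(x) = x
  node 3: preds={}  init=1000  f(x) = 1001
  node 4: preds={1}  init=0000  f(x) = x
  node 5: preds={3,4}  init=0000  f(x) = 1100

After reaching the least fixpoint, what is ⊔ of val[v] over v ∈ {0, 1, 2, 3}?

Worklist (8 pops):
  #1 pop 0: in=1000 → 1110 (was 0000); enqueue []
  #2 pop 1: in=0000 → 0011 (was 0001); enqueue []
  #3 pop 2: in=1000 → 1000 (was 0000); enqueue []
  #4 pop 3: in=0000 → 1001 (was 1000); enqueue [0,2]
  #5 pop 4: in=0011 → 0011 (was 0000); enqueue []
  #6 pop 5: in=1011 → 1100 (was 0000); enqueue []
  #7 pop 0: in=1001 → 1110 (no change)
  #8 pop 2: in=1001 → 1001 (was 1000); enqueue []

Fixpoint:
  val[0] = 1110
  val[1] = 0011
  val[2] = 1001
  val[3] = 1001
  val[4] = 0011
  val[5] = 1100

1111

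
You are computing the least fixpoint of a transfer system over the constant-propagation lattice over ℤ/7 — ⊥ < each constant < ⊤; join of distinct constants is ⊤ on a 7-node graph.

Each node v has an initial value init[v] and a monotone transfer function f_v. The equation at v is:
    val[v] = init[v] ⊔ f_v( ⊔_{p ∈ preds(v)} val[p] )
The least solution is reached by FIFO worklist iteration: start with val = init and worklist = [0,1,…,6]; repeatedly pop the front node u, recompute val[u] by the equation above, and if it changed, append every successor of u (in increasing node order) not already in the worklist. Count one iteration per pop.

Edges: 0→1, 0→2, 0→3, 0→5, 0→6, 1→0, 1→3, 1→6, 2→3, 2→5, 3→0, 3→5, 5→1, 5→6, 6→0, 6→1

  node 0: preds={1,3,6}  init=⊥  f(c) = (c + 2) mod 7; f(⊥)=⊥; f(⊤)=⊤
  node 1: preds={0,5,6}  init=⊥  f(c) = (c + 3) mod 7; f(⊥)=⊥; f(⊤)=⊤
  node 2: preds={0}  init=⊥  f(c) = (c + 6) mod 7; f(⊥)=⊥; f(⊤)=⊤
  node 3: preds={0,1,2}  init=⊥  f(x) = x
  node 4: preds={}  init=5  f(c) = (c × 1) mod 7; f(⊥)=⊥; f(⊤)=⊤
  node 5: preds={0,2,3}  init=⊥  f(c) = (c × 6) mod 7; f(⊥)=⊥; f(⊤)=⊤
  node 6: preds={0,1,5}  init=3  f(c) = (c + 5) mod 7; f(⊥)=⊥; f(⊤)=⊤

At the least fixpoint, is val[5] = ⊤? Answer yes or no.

yes

Worklist (13 pops):
  #1 pop 0: in=3 → 5 (was ⊥); enqueue []
  #2 pop 1: in=⊤ → ⊤ (was ⊥); enqueue [0]
  #3 pop 2: in=5 → 4 (was ⊥); enqueue []
  #4 pop 3: in=⊤ → ⊤ (was ⊥); enqueue []
  #5 pop 4: in=⊥ → 5 (no change)
  #6 pop 5: in=⊤ → ⊤ (was ⊥); enqueue [1]
  #7 pop 6: in=⊤ → ⊤ (was 3); enqueue []
  #8 pop 0: in=⊤ → ⊤ (was 5); enqueue [2,3,5,6]
  #9 pop 1: in=⊤ → ⊤ (no change)
  #10 pop 2: in=⊤ → ⊤ (was 4); enqueue []
  #11 pop 3: in=⊤ → ⊤ (no change)
  #12 pop 5: in=⊤ → ⊤ (no change)
  #13 pop 6: in=⊤ → ⊤ (no change)

Fixpoint:
  val[0] = ⊤
  val[1] = ⊤
  val[2] = ⊤
  val[3] = ⊤
  val[4] = 5
  val[5] = ⊤
  val[6] = ⊤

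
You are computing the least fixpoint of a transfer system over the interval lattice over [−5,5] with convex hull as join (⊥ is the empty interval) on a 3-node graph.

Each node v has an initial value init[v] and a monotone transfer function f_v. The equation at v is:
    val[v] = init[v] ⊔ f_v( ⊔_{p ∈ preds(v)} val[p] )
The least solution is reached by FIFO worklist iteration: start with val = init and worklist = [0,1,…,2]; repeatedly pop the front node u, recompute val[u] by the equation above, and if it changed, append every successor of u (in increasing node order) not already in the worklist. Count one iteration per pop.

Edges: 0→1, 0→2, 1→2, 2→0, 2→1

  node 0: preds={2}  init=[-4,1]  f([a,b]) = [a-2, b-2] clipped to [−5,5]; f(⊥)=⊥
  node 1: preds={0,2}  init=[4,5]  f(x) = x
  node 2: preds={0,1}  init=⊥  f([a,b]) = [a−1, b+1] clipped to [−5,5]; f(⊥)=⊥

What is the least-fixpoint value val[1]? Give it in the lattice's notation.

Worklist (6 pops):
  #1 pop 0: in=⊥ → [-4,1] (no change)
  #2 pop 1: in=[-4,1] → [-4,5] (was [4,5]); enqueue []
  #3 pop 2: in=[-4,5] → [-5,5] (was ⊥); enqueue [0,1]
  #4 pop 0: in=[-5,5] → [-5,3] (was [-4,1]); enqueue [2]
  #5 pop 1: in=[-5,5] → [-5,5] (was [-4,5]); enqueue []
  #6 pop 2: in=[-5,5] → [-5,5] (no change)

Fixpoint:
  val[0] = [-5,3]
  val[1] = [-5,5]
  val[2] = [-5,5]

[-5,5]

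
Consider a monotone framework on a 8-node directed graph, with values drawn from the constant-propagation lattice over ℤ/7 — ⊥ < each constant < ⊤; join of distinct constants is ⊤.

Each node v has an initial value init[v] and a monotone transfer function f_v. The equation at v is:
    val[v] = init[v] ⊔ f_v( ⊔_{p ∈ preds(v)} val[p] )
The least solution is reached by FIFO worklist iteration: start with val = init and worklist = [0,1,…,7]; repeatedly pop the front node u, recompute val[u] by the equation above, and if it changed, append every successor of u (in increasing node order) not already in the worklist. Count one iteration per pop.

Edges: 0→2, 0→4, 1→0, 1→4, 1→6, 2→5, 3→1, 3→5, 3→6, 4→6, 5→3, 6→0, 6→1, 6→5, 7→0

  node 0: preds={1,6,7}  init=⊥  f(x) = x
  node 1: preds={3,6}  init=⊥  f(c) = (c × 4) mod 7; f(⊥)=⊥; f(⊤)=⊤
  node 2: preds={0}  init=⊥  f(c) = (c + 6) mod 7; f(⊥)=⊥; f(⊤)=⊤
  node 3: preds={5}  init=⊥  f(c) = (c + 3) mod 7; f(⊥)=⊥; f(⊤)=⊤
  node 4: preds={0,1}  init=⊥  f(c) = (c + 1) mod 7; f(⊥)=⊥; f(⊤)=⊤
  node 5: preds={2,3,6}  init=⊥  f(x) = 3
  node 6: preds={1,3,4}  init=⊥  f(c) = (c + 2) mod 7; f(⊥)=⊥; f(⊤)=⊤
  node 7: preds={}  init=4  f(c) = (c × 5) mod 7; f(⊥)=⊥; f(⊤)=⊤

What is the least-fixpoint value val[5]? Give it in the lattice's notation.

Trace (19 dequeues):
  [1] u=0 | in 4 | out 4 | prev ⊥ | push {}
  [2] u=1 | in ⊥ | out ⊥ | ==
  [3] u=2 | in 4 | out 3 | prev ⊥ | push {}
  [4] u=3 | in ⊥ | out ⊥ | ==
  [5] u=4 | in 4 | out 5 | prev ⊥ | push {}
  [6] u=5 | in 3 | out 3 | prev ⊥ | push {3}
  [7] u=6 | in 5 | out 0 | prev ⊥ | push {0,1,5}
  [8] u=7 | in ⊥ | out 4 | ==
  [9] u=3 | in 3 | out 6 | prev ⊥ | push {6}
  [10] u=0 | in ⊤ | out ⊤ | prev 4 | push {2,4}
  [11] u=1 | in ⊤ | out ⊤ | prev ⊥ | push {0}
  [12] u=5 | in ⊤ | out 3 | ==
  [13] u=6 | in ⊤ | out ⊤ | prev 0 | push {1,5}
  [14] u=2 | in ⊤ | out ⊤ | prev 3 | push {}
  [15] u=4 | in ⊤ | out ⊤ | prev 5 | push {6}
  [16] u=0 | in ⊤ | out ⊤ | ==
  [17] u=1 | in ⊤ | out ⊤ | ==
  [18] u=5 | in ⊤ | out 3 | ==
  [19] u=6 | in ⊤ | out ⊤ | ==

Converged values:
  [0] ⊤
  [1] ⊤
  [2] ⊤
  [3] 6
  [4] ⊤
  [5] 3
  [6] ⊤
  [7] 4

3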